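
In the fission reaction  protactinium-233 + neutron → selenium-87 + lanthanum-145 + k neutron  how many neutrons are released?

2

Conserve mass number: 234 = 87 + 145 + k, so k = 234 − 232 = 2.
Check atomic number: 91 = 34 + 57 + 0 = 91. ✓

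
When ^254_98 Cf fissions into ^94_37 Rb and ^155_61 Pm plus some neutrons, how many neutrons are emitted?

5

Conserve mass number: 254 = 94 + 155 + k, so k = 254 − 249 = 5.
Check atomic number: 98 = 37 + 61 + 0 = 98. ✓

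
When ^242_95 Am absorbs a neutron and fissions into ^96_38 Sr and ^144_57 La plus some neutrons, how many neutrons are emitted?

3

Conserve mass number: 243 = 96 + 144 + k, so k = 243 − 240 = 3.
Check atomic number: 95 = 38 + 57 + 0 = 95. ✓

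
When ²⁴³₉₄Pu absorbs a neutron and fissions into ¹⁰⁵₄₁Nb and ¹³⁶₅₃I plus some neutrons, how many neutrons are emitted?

3

Conserve mass number: 244 = 105 + 136 + k, so k = 244 − 241 = 3.
Check atomic number: 94 = 41 + 53 + 0 = 94. ✓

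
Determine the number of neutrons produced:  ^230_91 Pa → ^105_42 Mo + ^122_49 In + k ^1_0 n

3

Conserve mass number: 230 = 105 + 122 + k, so k = 230 − 227 = 3.
Check atomic number: 91 = 42 + 49 + 0 = 91. ✓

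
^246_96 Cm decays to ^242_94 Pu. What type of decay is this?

ΔA = 242 − 246 = -4; ΔZ = 94 − 96 = -2.
A drops by 4 and Z drops by 2 — the signature of alpha emission.

alpha decay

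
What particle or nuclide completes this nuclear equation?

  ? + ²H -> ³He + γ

proton

Conserve mass number: A + 2 = 3 + 0, so A = 1.
Conserve atomic number: Z + 1 = 2 + 0, so Z = 1.
A = 1 and Z = 1 is ¹H — a proton.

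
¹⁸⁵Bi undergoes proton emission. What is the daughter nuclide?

Proton emission: mass number changes by -1, atomic number by -1.
A: 185 − 1 = 184; Z: 83 − 1 = 82.
Z = 82 is lead, so the daughter is ¹⁸⁴Pb.

Pb-184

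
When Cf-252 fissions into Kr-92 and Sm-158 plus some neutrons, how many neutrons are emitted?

Conserve mass number: 252 = 92 + 158 + k, so k = 252 − 250 = 2.
Check atomic number: 98 = 36 + 62 + 0 = 98. ✓

2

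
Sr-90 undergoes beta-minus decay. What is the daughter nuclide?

Y-90

Beta-minus decay: mass number changes by +0, atomic number by +1.
A: 90 = 90; Z: 38 + 1 = 39.
Z = 39 is yttrium, so the daughter is Y-90.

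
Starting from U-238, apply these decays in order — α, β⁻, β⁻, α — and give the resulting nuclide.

Start: (A, Z) = (238, 92).
After α: (234, 90).
After β⁻: (234, 91).
After β⁻: (234, 92).
After α: (230, 90).
Z = 90 is thorium.

Th-230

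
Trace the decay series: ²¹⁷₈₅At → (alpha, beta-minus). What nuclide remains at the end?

Start: (A, Z) = (217, 85).
After α: (213, 83).
After β⁻: (213, 84).
Z = 84 is polonium.

Po-213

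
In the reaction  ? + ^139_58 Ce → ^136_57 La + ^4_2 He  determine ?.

Conserve mass number: A + 139 = 136 + 4, so A = 1.
Conserve atomic number: Z + 58 = 57 + 2, so Z = 1.
A = 1 and Z = 1 is ^1_1 H — a proton.

proton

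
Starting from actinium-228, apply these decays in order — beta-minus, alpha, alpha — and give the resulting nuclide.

Start: (A, Z) = (228, 89).
After β⁻: (228, 90).
After α: (224, 88).
After α: (220, 86).
Z = 86 is radon.

Rn-220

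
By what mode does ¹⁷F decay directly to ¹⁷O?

ΔA = 17 − 17 = 0; ΔZ = 8 − 9 = -1.
A is unchanged and Z drops by 1 — a proton has become a neutron (β⁺ emission or electron capture).

beta-plus decay or electron capture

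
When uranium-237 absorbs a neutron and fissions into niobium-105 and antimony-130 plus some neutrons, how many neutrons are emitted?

Conserve mass number: 238 = 105 + 130 + k, so k = 238 − 235 = 3.
Check atomic number: 92 = 41 + 51 + 0 = 92. ✓

3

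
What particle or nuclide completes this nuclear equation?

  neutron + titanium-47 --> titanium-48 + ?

gamma ray

Conserve mass number: 1 + 47 = 48 + A, so A = 0.
Conserve atomic number: 0 + 22 = 22 + Z, so Z = 0.
A = 0 and Z = 0 is γ — a gamma ray.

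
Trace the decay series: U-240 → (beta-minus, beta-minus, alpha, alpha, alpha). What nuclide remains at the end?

Start: (A, Z) = (240, 92).
After β⁻: (240, 93).
After β⁻: (240, 94).
After α: (236, 92).
After α: (232, 90).
After α: (228, 88).
Z = 88 is radium.

Ra-228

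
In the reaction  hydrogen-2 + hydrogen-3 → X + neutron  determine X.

He-4

Conserve mass number: 2 + 3 = A + 1, so A = 4.
Conserve atomic number: 1 + 1 = Z + 0, so Z = 2.
A = 4 and Z = 2 is helium-4 — an alpha particle.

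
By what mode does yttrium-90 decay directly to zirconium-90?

ΔA = 90 − 90 = 0; ΔZ = 40 − 39 = +1.
A is unchanged and Z rises by 1 — a neutron has become a proton (β⁻ decay).

beta-minus decay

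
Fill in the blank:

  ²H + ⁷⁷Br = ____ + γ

Conserve mass number: 2 + 77 = A + 0, so A = 79.
Conserve atomic number: 1 + 35 = Z + 0, so Z = 36.
Z = 36 is krypton, so the species is ⁷⁹Kr.

Kr-79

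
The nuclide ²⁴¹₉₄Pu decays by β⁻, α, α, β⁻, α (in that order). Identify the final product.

Th-229

Start: (A, Z) = (241, 94).
After β⁻: (241, 95).
After α: (237, 93).
After α: (233, 91).
After β⁻: (233, 92).
After α: (229, 90).
Z = 90 is thorium.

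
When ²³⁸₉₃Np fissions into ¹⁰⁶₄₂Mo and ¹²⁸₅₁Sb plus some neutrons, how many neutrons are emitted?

Conserve mass number: 238 = 106 + 128 + k, so k = 238 − 234 = 4.
Check atomic number: 93 = 42 + 51 + 0 = 93. ✓

4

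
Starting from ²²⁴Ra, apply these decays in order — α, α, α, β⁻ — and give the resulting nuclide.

Start: (A, Z) = (224, 88).
After α: (220, 86).
After α: (216, 84).
After α: (212, 82).
After β⁻: (212, 83).
Z = 83 is bismuth.

Bi-212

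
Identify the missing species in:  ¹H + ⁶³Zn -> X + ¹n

Ga-63

Conserve mass number: 1 + 63 = A + 1, so A = 63.
Conserve atomic number: 1 + 30 = Z + 0, so Z = 31.
Z = 31 is gallium, so the species is ⁶³Ga.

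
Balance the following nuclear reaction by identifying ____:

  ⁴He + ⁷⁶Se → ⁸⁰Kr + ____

Conserve mass number: 4 + 76 = 80 + A, so A = 0.
Conserve atomic number: 2 + 34 = 36 + Z, so Z = 0.
A = 0 and Z = 0 is γ — a gamma ray.

gamma ray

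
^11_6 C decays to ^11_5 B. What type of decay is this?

ΔA = 11 − 11 = 0; ΔZ = 5 − 6 = -1.
A is unchanged and Z drops by 1 — a proton has become a neutron (β⁺ emission or electron capture).

beta-plus decay or electron capture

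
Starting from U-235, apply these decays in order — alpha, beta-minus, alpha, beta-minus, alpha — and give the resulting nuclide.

Start: (A, Z) = (235, 92).
After α: (231, 90).
After β⁻: (231, 91).
After α: (227, 89).
After β⁻: (227, 90).
After α: (223, 88).
Z = 88 is radium.

Ra-223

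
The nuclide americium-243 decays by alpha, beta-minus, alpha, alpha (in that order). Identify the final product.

Th-231

Start: (A, Z) = (243, 95).
After α: (239, 93).
After β⁻: (239, 94).
After α: (235, 92).
After α: (231, 90).
Z = 90 is thorium.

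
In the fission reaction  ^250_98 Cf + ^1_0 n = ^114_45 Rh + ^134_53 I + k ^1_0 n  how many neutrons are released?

3

Conserve mass number: 251 = 114 + 134 + k, so k = 251 − 248 = 3.
Check atomic number: 98 = 45 + 53 + 0 = 98. ✓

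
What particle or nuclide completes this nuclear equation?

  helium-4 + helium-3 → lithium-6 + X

Conserve mass number: 4 + 3 = 6 + A, so A = 1.
Conserve atomic number: 2 + 2 = 3 + Z, so Z = 1.
A = 1 and Z = 1 is hydrogen-1 — a proton.

proton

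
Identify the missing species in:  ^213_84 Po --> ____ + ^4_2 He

Conserve mass number: 213 = A + 4, so A = 209.
Conserve atomic number: 84 = Z + 2, so Z = 82.
Z = 82 is lead, so the species is ^209_82 Pb.

Pb-209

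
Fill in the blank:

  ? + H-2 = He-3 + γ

Conserve mass number: A + 2 = 3 + 0, so A = 1.
Conserve atomic number: Z + 1 = 2 + 0, so Z = 1.
A = 1 and Z = 1 is H-1 — a proton.

proton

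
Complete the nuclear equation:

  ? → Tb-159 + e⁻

Gd-159

Conserve mass number: A = 159 + 0, so A = 159.
Conserve atomic number: Z = 65 − 1, so Z = 64.
Z = 64 is gadolinium, so the species is Gd-159.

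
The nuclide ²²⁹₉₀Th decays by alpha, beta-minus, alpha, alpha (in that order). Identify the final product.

At-217

Start: (A, Z) = (229, 90).
After α: (225, 88).
After β⁻: (225, 89).
After α: (221, 87).
After α: (217, 85).
Z = 85 is astatine.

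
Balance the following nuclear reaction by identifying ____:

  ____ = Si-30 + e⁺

Conserve mass number: A = 30 + 0, so A = 30.
Conserve atomic number: Z = 14 + 1, so Z = 15.
Z = 15 is phosphorus, so the species is P-30.

P-30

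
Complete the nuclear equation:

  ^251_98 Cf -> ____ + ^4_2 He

Cm-247

Conserve mass number: 251 = A + 4, so A = 247.
Conserve atomic number: 98 = Z + 2, so Z = 96.
Z = 96 is curium, so the species is ^247_96 Cm.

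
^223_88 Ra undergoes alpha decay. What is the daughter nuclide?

Rn-219

Alpha decay: mass number changes by -4, atomic number by -2.
A: 223 − 4 = 219; Z: 88 − 2 = 86.
Z = 86 is radon, so the daughter is ^219_86 Rn.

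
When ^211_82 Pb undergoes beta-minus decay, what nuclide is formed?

Beta-minus decay: mass number changes by +0, atomic number by +1.
A: 211 = 211; Z: 82 + 1 = 83.
Z = 83 is bismuth, so the daughter is ^211_83 Bi.

Bi-211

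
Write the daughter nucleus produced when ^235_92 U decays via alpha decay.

Th-231

Alpha decay: mass number changes by -4, atomic number by -2.
A: 235 − 4 = 231; Z: 92 − 2 = 90.
Z = 90 is thorium, so the daughter is ^231_90 Th.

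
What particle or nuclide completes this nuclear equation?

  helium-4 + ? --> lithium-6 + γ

deuteron

Conserve mass number: 4 + A = 6 + 0, so A = 2.
Conserve atomic number: 2 + Z = 3 + 0, so Z = 1.
A = 2 and Z = 1 is hydrogen-2 — a deuteron.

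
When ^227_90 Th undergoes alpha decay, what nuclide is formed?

Ra-223

Alpha decay: mass number changes by -4, atomic number by -2.
A: 227 − 4 = 223; Z: 90 − 2 = 88.
Z = 88 is radium, so the daughter is ^223_88 Ra.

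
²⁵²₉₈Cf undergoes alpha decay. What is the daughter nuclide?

Cm-248

Alpha decay: mass number changes by -4, atomic number by -2.
A: 252 − 4 = 248; Z: 98 − 2 = 96.
Z = 96 is curium, so the daughter is ²⁴⁸₉₆Cm.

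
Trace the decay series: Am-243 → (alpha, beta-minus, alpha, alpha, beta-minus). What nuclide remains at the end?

Start: (A, Z) = (243, 95).
After α: (239, 93).
After β⁻: (239, 94).
After α: (235, 92).
After α: (231, 90).
After β⁻: (231, 91).
Z = 91 is protactinium.

Pa-231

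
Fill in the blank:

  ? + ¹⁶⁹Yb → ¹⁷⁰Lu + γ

proton

Conserve mass number: A + 169 = 170 + 0, so A = 1.
Conserve atomic number: Z + 70 = 71 + 0, so Z = 1.
A = 1 and Z = 1 is ¹H — a proton.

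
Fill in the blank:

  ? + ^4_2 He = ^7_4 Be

Conserve mass number: A + 4 = 7, so A = 3.
Conserve atomic number: Z + 2 = 4, so Z = 2.
Z = 2 is helium, so the species is ^3_2 He.

He-3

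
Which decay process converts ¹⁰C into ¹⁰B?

ΔA = 10 − 10 = 0; ΔZ = 5 − 6 = -1.
A is unchanged and Z drops by 1 — a proton has become a neutron (β⁺ emission or electron capture).

beta-plus decay or electron capture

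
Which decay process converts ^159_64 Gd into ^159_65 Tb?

ΔA = 159 − 159 = 0; ΔZ = 65 − 64 = +1.
A is unchanged and Z rises by 1 — a neutron has become a proton (β⁻ decay).

beta-minus decay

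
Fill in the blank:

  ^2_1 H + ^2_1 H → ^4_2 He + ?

gamma ray

Conserve mass number: 2 + 2 = 4 + A, so A = 0.
Conserve atomic number: 1 + 1 = 2 + Z, so Z = 0.
A = 0 and Z = 0 is ^0_0 γ — a gamma ray.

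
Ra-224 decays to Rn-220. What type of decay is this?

alpha decay

ΔA = 220 − 224 = -4; ΔZ = 86 − 88 = -2.
A drops by 4 and Z drops by 2 — the signature of alpha emission.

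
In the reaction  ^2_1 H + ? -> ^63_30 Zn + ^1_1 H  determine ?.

Zn-62

Conserve mass number: 2 + A = 63 + 1, so A = 62.
Conserve atomic number: 1 + Z = 30 + 1, so Z = 30.
Z = 30 is zinc, so the species is ^62_30 Zn.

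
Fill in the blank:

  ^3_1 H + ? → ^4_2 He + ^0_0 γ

proton

Conserve mass number: 3 + A = 4 + 0, so A = 1.
Conserve atomic number: 1 + Z = 2 + 0, so Z = 1.
A = 1 and Z = 1 is ^1_1 H — a proton.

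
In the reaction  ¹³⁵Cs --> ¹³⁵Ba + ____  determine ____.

Conserve mass number: 135 = 135 + A, so A = 0.
Conserve atomic number: 55 = 56 + Z, so Z = -1.
A = 0 and Z = -1 is e⁻ — a beta-minus particle.

beta-minus particle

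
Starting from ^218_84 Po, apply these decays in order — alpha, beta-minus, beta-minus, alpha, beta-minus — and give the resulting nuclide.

Start: (A, Z) = (218, 84).
After α: (214, 82).
After β⁻: (214, 83).
After β⁻: (214, 84).
After α: (210, 82).
After β⁻: (210, 83).
Z = 83 is bismuth.

Bi-210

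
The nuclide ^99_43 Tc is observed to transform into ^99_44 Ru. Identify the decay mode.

ΔA = 99 − 99 = 0; ΔZ = 44 − 43 = +1.
A is unchanged and Z rises by 1 — a neutron has become a proton (β⁻ decay).

beta-minus decay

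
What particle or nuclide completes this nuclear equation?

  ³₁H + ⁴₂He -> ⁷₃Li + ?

Conserve mass number: 3 + 4 = 7 + A, so A = 0.
Conserve atomic number: 1 + 2 = 3 + Z, so Z = 0.
A = 0 and Z = 0 is ⁰₀γ — a gamma ray.

gamma ray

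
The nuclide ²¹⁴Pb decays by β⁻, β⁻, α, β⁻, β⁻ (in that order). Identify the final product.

Start: (A, Z) = (214, 82).
After β⁻: (214, 83).
After β⁻: (214, 84).
After α: (210, 82).
After β⁻: (210, 83).
After β⁻: (210, 84).
Z = 84 is polonium.

Po-210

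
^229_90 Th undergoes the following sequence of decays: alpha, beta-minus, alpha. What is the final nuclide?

Start: (A, Z) = (229, 90).
After α: (225, 88).
After β⁻: (225, 89).
After α: (221, 87).
Z = 87 is francium.

Fr-221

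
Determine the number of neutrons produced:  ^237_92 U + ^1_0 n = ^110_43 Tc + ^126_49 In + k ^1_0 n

2

Conserve mass number: 238 = 110 + 126 + k, so k = 238 − 236 = 2.
Check atomic number: 92 = 43 + 49 + 0 = 92. ✓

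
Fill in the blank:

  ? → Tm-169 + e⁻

Er-169

Conserve mass number: A = 169 + 0, so A = 169.
Conserve atomic number: Z = 69 − 1, so Z = 68.
Z = 68 is erbium, so the species is Er-169.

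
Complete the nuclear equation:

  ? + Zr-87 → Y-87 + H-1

neutron

Conserve mass number: A + 87 = 87 + 1, so A = 1.
Conserve atomic number: Z + 40 = 39 + 1, so Z = 0.
A = 1 and Z = 0 is n — a neutron.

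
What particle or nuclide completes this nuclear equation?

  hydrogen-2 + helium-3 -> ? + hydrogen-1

Conserve mass number: 2 + 3 = A + 1, so A = 4.
Conserve atomic number: 1 + 2 = Z + 1, so Z = 2.
A = 4 and Z = 2 is helium-4 — an alpha particle.

He-4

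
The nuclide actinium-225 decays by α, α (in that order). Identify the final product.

Start: (A, Z) = (225, 89).
After α: (221, 87).
After α: (217, 85).
Z = 85 is astatine.

At-217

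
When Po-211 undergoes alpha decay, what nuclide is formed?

Alpha decay: mass number changes by -4, atomic number by -2.
A: 211 − 4 = 207; Z: 84 − 2 = 82.
Z = 82 is lead, so the daughter is Pb-207.

Pb-207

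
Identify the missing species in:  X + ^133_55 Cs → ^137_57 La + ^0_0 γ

alpha particle

Conserve mass number: A + 133 = 137 + 0, so A = 4.
Conserve atomic number: Z + 55 = 57 + 0, so Z = 2.
A = 4 and Z = 2 is ^4_2 He — an alpha particle.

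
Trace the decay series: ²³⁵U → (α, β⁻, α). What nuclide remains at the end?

Ac-227

Start: (A, Z) = (235, 92).
After α: (231, 90).
After β⁻: (231, 91).
After α: (227, 89).
Z = 89 is actinium.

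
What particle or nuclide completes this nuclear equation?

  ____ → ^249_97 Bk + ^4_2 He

Conserve mass number: A = 249 + 4, so A = 253.
Conserve atomic number: Z = 97 + 2, so Z = 99.
Z = 99 is einsteinium, so the species is ^253_99 Es.

Es-253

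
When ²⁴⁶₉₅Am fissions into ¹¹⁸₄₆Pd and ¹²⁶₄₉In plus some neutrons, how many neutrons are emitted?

2

Conserve mass number: 246 = 118 + 126 + k, so k = 246 − 244 = 2.
Check atomic number: 95 = 46 + 49 + 0 = 95. ✓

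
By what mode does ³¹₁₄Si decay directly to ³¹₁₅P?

beta-minus decay

ΔA = 31 − 31 = 0; ΔZ = 15 − 14 = +1.
A is unchanged and Z rises by 1 — a neutron has become a proton (β⁻ decay).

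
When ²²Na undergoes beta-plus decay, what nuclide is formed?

Ne-22

Beta-plus decay: mass number changes by +0, atomic number by -1.
A: 22 = 22; Z: 11 − 1 = 10.
Z = 10 is neon, so the daughter is ²²Ne.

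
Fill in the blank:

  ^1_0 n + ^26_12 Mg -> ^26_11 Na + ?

proton

Conserve mass number: 1 + 26 = 26 + A, so A = 1.
Conserve atomic number: 0 + 12 = 11 + Z, so Z = 1.
A = 1 and Z = 1 is ^1_1 H — a proton.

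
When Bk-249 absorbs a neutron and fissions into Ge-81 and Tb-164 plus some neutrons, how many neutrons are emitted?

Conserve mass number: 250 = 81 + 164 + k, so k = 250 − 245 = 5.
Check atomic number: 97 = 32 + 65 + 0 = 97. ✓

5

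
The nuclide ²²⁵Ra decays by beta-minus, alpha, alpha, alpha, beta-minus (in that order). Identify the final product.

Start: (A, Z) = (225, 88).
After β⁻: (225, 89).
After α: (221, 87).
After α: (217, 85).
After α: (213, 83).
After β⁻: (213, 84).
Z = 84 is polonium.

Po-213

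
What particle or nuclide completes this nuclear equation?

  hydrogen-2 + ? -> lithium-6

Conserve mass number: 2 + A = 6, so A = 4.
Conserve atomic number: 1 + Z = 3, so Z = 2.
A = 4 and Z = 2 is helium-4 — an alpha particle.

alpha particle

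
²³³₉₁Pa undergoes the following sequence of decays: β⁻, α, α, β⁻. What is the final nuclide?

Start: (A, Z) = (233, 91).
After β⁻: (233, 92).
After α: (229, 90).
After α: (225, 88).
After β⁻: (225, 89).
Z = 89 is actinium.

Ac-225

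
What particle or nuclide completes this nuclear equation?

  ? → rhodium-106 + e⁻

Conserve mass number: A = 106 + 0, so A = 106.
Conserve atomic number: Z = 45 − 1, so Z = 44.
Z = 44 is ruthenium, so the species is ruthenium-106.

Ru-106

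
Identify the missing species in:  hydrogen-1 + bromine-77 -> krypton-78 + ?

gamma ray

Conserve mass number: 1 + 77 = 78 + A, so A = 0.
Conserve atomic number: 1 + 35 = 36 + Z, so Z = 0.
A = 0 and Z = 0 is γ — a gamma ray.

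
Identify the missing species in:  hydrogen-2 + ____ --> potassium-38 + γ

Conserve mass number: 2 + A = 38 + 0, so A = 36.
Conserve atomic number: 1 + Z = 19 + 0, so Z = 18.
Z = 18 is argon, so the species is argon-36.

Ar-36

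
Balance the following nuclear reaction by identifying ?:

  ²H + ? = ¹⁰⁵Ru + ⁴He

Conserve mass number: 2 + A = 105 + 4, so A = 107.
Conserve atomic number: 1 + Z = 44 + 2, so Z = 45.
Z = 45 is rhodium, so the species is ¹⁰⁷Rh.

Rh-107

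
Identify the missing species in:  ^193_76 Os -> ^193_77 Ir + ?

Conserve mass number: 193 = 193 + A, so A = 0.
Conserve atomic number: 76 = 77 + Z, so Z = -1.
A = 0 and Z = -1 is ^0_-1 e — a beta-minus particle.

beta-minus particle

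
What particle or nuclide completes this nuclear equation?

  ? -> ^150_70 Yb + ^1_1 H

Lu-151

Conserve mass number: A = 150 + 1, so A = 151.
Conserve atomic number: Z = 70 + 1, so Z = 71.
Z = 71 is lutetium, so the species is ^151_71 Lu.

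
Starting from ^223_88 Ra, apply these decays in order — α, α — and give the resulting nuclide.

Po-215

Start: (A, Z) = (223, 88).
After α: (219, 86).
After α: (215, 84).
Z = 84 is polonium.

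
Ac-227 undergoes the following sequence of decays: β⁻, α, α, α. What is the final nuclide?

Po-215

Start: (A, Z) = (227, 89).
After β⁻: (227, 90).
After α: (223, 88).
After α: (219, 86).
After α: (215, 84).
Z = 84 is polonium.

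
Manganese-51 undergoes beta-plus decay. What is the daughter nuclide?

Cr-51

Beta-plus decay: mass number changes by +0, atomic number by -1.
A: 51 = 51; Z: 25 − 1 = 24.
Z = 24 is chromium, so the daughter is chromium-51.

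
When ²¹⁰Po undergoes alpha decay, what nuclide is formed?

Pb-206

Alpha decay: mass number changes by -4, atomic number by -2.
A: 210 − 4 = 206; Z: 84 − 2 = 82.
Z = 82 is lead, so the daughter is ²⁰⁶Pb.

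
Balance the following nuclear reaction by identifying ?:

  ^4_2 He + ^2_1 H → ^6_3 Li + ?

Conserve mass number: 4 + 2 = 6 + A, so A = 0.
Conserve atomic number: 2 + 1 = 3 + Z, so Z = 0.
A = 0 and Z = 0 is ^0_0 γ — a gamma ray.

gamma ray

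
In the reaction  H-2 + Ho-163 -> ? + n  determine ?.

Conserve mass number: 2 + 163 = A + 1, so A = 164.
Conserve atomic number: 1 + 67 = Z + 0, so Z = 68.
Z = 68 is erbium, so the species is Er-164.

Er-164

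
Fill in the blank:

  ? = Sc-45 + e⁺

Conserve mass number: A = 45 + 0, so A = 45.
Conserve atomic number: Z = 21 + 1, so Z = 22.
Z = 22 is titanium, so the species is Ti-45.

Ti-45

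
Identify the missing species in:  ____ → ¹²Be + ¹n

Conserve mass number: A = 12 + 1, so A = 13.
Conserve atomic number: Z = 4 + 0, so Z = 4.
Z = 4 is beryllium, so the species is ¹³Be.

Be-13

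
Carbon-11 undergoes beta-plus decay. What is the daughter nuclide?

B-11

Beta-plus decay: mass number changes by +0, atomic number by -1.
A: 11 = 11; Z: 6 − 1 = 5.
Z = 5 is boron, so the daughter is boron-11.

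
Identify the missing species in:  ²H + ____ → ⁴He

Conserve mass number: 2 + A = 4, so A = 2.
Conserve atomic number: 1 + Z = 2, so Z = 1.
A = 2 and Z = 1 is ²H — a deuteron.

deuteron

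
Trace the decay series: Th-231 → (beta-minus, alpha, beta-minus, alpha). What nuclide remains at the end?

Start: (A, Z) = (231, 90).
After β⁻: (231, 91).
After α: (227, 89).
After β⁻: (227, 90).
After α: (223, 88).
Z = 88 is radium.

Ra-223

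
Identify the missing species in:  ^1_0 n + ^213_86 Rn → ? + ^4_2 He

Po-210

Conserve mass number: 1 + 213 = A + 4, so A = 210.
Conserve atomic number: 0 + 86 = Z + 2, so Z = 84.
Z = 84 is polonium, so the species is ^210_84 Po.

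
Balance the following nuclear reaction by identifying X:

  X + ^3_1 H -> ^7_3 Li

Conserve mass number: A + 3 = 7, so A = 4.
Conserve atomic number: Z + 1 = 3, so Z = 2.
A = 4 and Z = 2 is ^4_2 He — an alpha particle.

alpha particle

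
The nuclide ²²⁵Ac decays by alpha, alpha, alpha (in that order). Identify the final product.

Start: (A, Z) = (225, 89).
After α: (221, 87).
After α: (217, 85).
After α: (213, 83).
Z = 83 is bismuth.

Bi-213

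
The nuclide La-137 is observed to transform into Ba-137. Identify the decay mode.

beta-plus decay or electron capture

ΔA = 137 − 137 = 0; ΔZ = 56 − 57 = -1.
A is unchanged and Z drops by 1 — a proton has become a neutron (β⁺ emission or electron capture).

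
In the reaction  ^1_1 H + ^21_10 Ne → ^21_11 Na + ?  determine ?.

Conserve mass number: 1 + 21 = 21 + A, so A = 1.
Conserve atomic number: 1 + 10 = 11 + Z, so Z = 0.
A = 1 and Z = 0 is ^1_0 n — a neutron.

neutron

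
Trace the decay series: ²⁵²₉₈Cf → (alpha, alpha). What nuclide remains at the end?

Start: (A, Z) = (252, 98).
After α: (248, 96).
After α: (244, 94).
Z = 94 is plutonium.

Pu-244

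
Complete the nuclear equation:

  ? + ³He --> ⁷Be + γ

alpha particle

Conserve mass number: A + 3 = 7 + 0, so A = 4.
Conserve atomic number: Z + 2 = 4 + 0, so Z = 2.
A = 4 and Z = 2 is ⁴He — an alpha particle.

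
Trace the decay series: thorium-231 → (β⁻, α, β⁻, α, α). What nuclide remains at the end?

Rn-219

Start: (A, Z) = (231, 90).
After β⁻: (231, 91).
After α: (227, 89).
After β⁻: (227, 90).
After α: (223, 88).
After α: (219, 86).
Z = 86 is radon.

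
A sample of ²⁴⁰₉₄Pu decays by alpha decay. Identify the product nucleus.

U-236

Alpha decay: mass number changes by -4, atomic number by -2.
A: 240 − 4 = 236; Z: 94 − 2 = 92.
Z = 92 is uranium, so the daughter is ²³⁶₉₂U.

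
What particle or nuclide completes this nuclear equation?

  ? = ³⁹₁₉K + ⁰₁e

Ca-39

Conserve mass number: A = 39 + 0, so A = 39.
Conserve atomic number: Z = 19 + 1, so Z = 20.
Z = 20 is calcium, so the species is ³⁹₂₀Ca.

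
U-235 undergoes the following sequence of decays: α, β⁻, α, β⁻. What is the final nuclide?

Th-227

Start: (A, Z) = (235, 92).
After α: (231, 90).
After β⁻: (231, 91).
After α: (227, 89).
After β⁻: (227, 90).
Z = 90 is thorium.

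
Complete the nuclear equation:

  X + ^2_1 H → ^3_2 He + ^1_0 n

deuteron

Conserve mass number: A + 2 = 3 + 1, so A = 2.
Conserve atomic number: Z + 1 = 2 + 0, so Z = 1.
A = 2 and Z = 1 is ^2_1 H — a deuteron.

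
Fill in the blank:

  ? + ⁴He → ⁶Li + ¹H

Conserve mass number: A + 4 = 6 + 1, so A = 3.
Conserve atomic number: Z + 2 = 3 + 1, so Z = 2.
Z = 2 is helium, so the species is ³He.

He-3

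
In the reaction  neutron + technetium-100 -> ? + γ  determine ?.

Conserve mass number: 1 + 100 = A + 0, so A = 101.
Conserve atomic number: 0 + 43 = Z + 0, so Z = 43.
Z = 43 is technetium, so the species is technetium-101.

Tc-101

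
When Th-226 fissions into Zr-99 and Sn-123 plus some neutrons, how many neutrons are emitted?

Conserve mass number: 226 = 99 + 123 + k, so k = 226 − 222 = 4.
Check atomic number: 90 = 40 + 50 + 0 = 90. ✓

4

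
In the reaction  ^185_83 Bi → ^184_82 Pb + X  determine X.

Conserve mass number: 185 = 184 + A, so A = 1.
Conserve atomic number: 83 = 82 + Z, so Z = 1.
A = 1 and Z = 1 is ^1_1 H — a proton.

proton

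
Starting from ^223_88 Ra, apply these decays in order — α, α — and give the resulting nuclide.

Po-215

Start: (A, Z) = (223, 88).
After α: (219, 86).
After α: (215, 84).
Z = 84 is polonium.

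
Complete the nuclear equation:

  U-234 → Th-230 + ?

Conserve mass number: 234 = 230 + A, so A = 4.
Conserve atomic number: 92 = 90 + Z, so Z = 2.
A = 4 and Z = 2 is He-4 — an alpha particle.

alpha particle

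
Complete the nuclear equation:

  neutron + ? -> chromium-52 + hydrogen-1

Mn-52

Conserve mass number: 1 + A = 52 + 1, so A = 52.
Conserve atomic number: 0 + Z = 24 + 1, so Z = 25.
Z = 25 is manganese, so the species is manganese-52.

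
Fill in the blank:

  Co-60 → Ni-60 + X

Conserve mass number: 60 = 60 + A, so A = 0.
Conserve atomic number: 27 = 28 + Z, so Z = -1.
A = 0 and Z = -1 is e⁻ — a beta-minus particle.

beta-minus particle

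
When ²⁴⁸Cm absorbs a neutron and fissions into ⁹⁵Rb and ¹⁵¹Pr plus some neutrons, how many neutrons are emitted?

3

Conserve mass number: 249 = 95 + 151 + k, so k = 249 − 246 = 3.
Check atomic number: 96 = 37 + 59 + 0 = 96. ✓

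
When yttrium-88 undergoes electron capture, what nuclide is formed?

Electron capture: mass number changes by +0, atomic number by -1.
A: 88 = 88; Z: 39 − 1 = 38.
Z = 38 is strontium, so the daughter is strontium-88.

Sr-88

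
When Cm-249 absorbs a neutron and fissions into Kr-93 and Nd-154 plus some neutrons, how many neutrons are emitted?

3

Conserve mass number: 250 = 93 + 154 + k, so k = 250 − 247 = 3.
Check atomic number: 96 = 36 + 60 + 0 = 96. ✓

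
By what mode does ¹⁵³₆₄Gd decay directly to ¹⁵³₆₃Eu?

ΔA = 153 − 153 = 0; ΔZ = 63 − 64 = -1.
A is unchanged and Z drops by 1 — a proton has become a neutron (β⁺ emission or electron capture).

beta-plus decay or electron capture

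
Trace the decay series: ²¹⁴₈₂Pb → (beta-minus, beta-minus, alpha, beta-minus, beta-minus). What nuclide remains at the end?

Po-210

Start: (A, Z) = (214, 82).
After β⁻: (214, 83).
After β⁻: (214, 84).
After α: (210, 82).
After β⁻: (210, 83).
After β⁻: (210, 84).
Z = 84 is polonium.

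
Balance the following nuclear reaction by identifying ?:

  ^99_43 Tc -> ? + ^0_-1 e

Ru-99

Conserve mass number: 99 = A + 0, so A = 99.
Conserve atomic number: 43 = Z − 1, so Z = 44.
Z = 44 is ruthenium, so the species is ^99_44 Ru.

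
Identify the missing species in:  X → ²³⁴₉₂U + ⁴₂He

Conserve mass number: A = 234 + 4, so A = 238.
Conserve atomic number: Z = 92 + 2, so Z = 94.
Z = 94 is plutonium, so the species is ²³⁸₉₄Pu.

Pu-238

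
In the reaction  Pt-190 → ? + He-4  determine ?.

Os-186

Conserve mass number: 190 = A + 4, so A = 186.
Conserve atomic number: 78 = Z + 2, so Z = 76.
Z = 76 is osmium, so the species is Os-186.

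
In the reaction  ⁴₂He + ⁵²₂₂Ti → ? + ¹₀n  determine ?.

Conserve mass number: 4 + 52 = A + 1, so A = 55.
Conserve atomic number: 2 + 22 = Z + 0, so Z = 24.
Z = 24 is chromium, so the species is ⁵⁵₂₄Cr.

Cr-55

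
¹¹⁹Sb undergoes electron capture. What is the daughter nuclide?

Sn-119

Electron capture: mass number changes by +0, atomic number by -1.
A: 119 = 119; Z: 51 − 1 = 50.
Z = 50 is tin, so the daughter is ¹¹⁹Sn.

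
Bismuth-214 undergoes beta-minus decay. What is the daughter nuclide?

Beta-minus decay: mass number changes by +0, atomic number by +1.
A: 214 = 214; Z: 83 + 1 = 84.
Z = 84 is polonium, so the daughter is polonium-214.

Po-214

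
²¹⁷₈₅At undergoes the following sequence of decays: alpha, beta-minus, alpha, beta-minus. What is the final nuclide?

Bi-209

Start: (A, Z) = (217, 85).
After α: (213, 83).
After β⁻: (213, 84).
After α: (209, 82).
After β⁻: (209, 83).
Z = 83 is bismuth.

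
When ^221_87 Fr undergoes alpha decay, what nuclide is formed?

Alpha decay: mass number changes by -4, atomic number by -2.
A: 221 − 4 = 217; Z: 87 − 2 = 85.
Z = 85 is astatine, so the daughter is ^217_85 At.

At-217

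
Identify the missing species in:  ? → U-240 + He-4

Pu-244

Conserve mass number: A = 240 + 4, so A = 244.
Conserve atomic number: Z = 92 + 2, so Z = 94.
Z = 94 is plutonium, so the species is Pu-244.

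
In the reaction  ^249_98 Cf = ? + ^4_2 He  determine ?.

Conserve mass number: 249 = A + 4, so A = 245.
Conserve atomic number: 98 = Z + 2, so Z = 96.
Z = 96 is curium, so the species is ^245_96 Cm.

Cm-245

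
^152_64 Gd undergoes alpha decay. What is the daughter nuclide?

Sm-148

Alpha decay: mass number changes by -4, atomic number by -2.
A: 152 − 4 = 148; Z: 64 − 2 = 62.
Z = 62 is samarium, so the daughter is ^148_62 Sm.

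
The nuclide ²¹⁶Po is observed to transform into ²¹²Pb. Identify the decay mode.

ΔA = 212 − 216 = -4; ΔZ = 82 − 84 = -2.
A drops by 4 and Z drops by 2 — the signature of alpha emission.

alpha decay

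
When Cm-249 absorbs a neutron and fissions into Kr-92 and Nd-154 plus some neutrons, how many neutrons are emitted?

4

Conserve mass number: 250 = 92 + 154 + k, so k = 250 − 246 = 4.
Check atomic number: 96 = 36 + 60 + 0 = 96. ✓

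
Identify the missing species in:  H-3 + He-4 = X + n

Li-6

Conserve mass number: 3 + 4 = A + 1, so A = 6.
Conserve atomic number: 1 + 2 = Z + 0, so Z = 3.
Z = 3 is lithium, so the species is Li-6.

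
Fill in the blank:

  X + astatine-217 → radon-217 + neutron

proton

Conserve mass number: A + 217 = 217 + 1, so A = 1.
Conserve atomic number: Z + 85 = 86 + 0, so Z = 1.
A = 1 and Z = 1 is hydrogen-1 — a proton.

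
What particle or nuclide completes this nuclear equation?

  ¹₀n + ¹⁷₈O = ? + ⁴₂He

Conserve mass number: 1 + 17 = A + 4, so A = 14.
Conserve atomic number: 0 + 8 = Z + 2, so Z = 6.
Z = 6 is carbon, so the species is ¹⁴₆C.

C-14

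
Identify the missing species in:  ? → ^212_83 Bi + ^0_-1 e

Pb-212

Conserve mass number: A = 212 + 0, so A = 212.
Conserve atomic number: Z = 83 − 1, so Z = 82.
Z = 82 is lead, so the species is ^212_82 Pb.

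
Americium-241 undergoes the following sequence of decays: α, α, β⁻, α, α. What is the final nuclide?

Start: (A, Z) = (241, 95).
After α: (237, 93).
After α: (233, 91).
After β⁻: (233, 92).
After α: (229, 90).
After α: (225, 88).
Z = 88 is radium.

Ra-225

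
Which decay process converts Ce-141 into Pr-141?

beta-minus decay

ΔA = 141 − 141 = 0; ΔZ = 59 − 58 = +1.
A is unchanged and Z rises by 1 — a neutron has become a proton (β⁻ decay).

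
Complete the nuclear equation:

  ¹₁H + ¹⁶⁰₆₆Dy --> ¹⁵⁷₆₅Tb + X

Conserve mass number: 1 + 160 = 157 + A, so A = 4.
Conserve atomic number: 1 + 66 = 65 + Z, so Z = 2.
A = 4 and Z = 2 is ⁴₂He — an alpha particle.

alpha particle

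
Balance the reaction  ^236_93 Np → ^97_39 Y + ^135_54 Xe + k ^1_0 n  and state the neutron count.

Conserve mass number: 236 = 97 + 135 + k, so k = 236 − 232 = 4.
Check atomic number: 93 = 39 + 54 + 0 = 93. ✓

4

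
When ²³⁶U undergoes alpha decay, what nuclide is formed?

Th-232

Alpha decay: mass number changes by -4, atomic number by -2.
A: 236 − 4 = 232; Z: 92 − 2 = 90.
Z = 90 is thorium, so the daughter is ²³²Th.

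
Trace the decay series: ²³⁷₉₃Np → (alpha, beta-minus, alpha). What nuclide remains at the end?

Start: (A, Z) = (237, 93).
After α: (233, 91).
After β⁻: (233, 92).
After α: (229, 90).
Z = 90 is thorium.

Th-229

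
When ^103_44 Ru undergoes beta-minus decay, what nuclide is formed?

Rh-103

Beta-minus decay: mass number changes by +0, atomic number by +1.
A: 103 = 103; Z: 44 + 1 = 45.
Z = 45 is rhodium, so the daughter is ^103_45 Rh.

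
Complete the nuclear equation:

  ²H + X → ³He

proton

Conserve mass number: 2 + A = 3, so A = 1.
Conserve atomic number: 1 + Z = 2, so Z = 1.
A = 1 and Z = 1 is ¹H — a proton.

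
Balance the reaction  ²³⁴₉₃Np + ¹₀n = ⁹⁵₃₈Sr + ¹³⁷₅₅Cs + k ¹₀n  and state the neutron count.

3

Conserve mass number: 235 = 95 + 137 + k, so k = 235 − 232 = 3.
Check atomic number: 93 = 38 + 55 + 0 = 93. ✓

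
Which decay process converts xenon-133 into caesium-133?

beta-minus decay

ΔA = 133 − 133 = 0; ΔZ = 55 − 54 = +1.
A is unchanged and Z rises by 1 — a neutron has become a proton (β⁻ decay).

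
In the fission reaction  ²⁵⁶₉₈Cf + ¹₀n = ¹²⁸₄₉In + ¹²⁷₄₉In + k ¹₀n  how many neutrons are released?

2

Conserve mass number: 257 = 128 + 127 + k, so k = 257 − 255 = 2.
Check atomic number: 98 = 49 + 49 + 0 = 98. ✓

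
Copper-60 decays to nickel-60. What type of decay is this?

ΔA = 60 − 60 = 0; ΔZ = 28 − 29 = -1.
A is unchanged and Z drops by 1 — a proton has become a neutron (β⁺ emission or electron capture).

beta-plus decay or electron capture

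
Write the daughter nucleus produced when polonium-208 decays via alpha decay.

Pb-204

Alpha decay: mass number changes by -4, atomic number by -2.
A: 208 − 4 = 204; Z: 84 − 2 = 82.
Z = 82 is lead, so the daughter is lead-204.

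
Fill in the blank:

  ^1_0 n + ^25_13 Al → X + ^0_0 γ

Conserve mass number: 1 + 25 = A + 0, so A = 26.
Conserve atomic number: 0 + 13 = Z + 0, so Z = 13.
Z = 13 is aluminium, so the species is ^26_13 Al.

Al-26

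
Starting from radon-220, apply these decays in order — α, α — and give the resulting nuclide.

Pb-212

Start: (A, Z) = (220, 86).
After α: (216, 84).
After α: (212, 82).
Z = 82 is lead.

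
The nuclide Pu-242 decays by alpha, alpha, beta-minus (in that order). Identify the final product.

Pa-234

Start: (A, Z) = (242, 94).
After α: (238, 92).
After α: (234, 90).
After β⁻: (234, 91).
Z = 91 is protactinium.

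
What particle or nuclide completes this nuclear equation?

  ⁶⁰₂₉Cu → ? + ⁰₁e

Ni-60

Conserve mass number: 60 = A + 0, so A = 60.
Conserve atomic number: 29 = Z + 1, so Z = 28.
Z = 28 is nickel, so the species is ⁶⁰₂₈Ni.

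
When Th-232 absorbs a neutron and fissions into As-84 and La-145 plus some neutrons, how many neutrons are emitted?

Conserve mass number: 233 = 84 + 145 + k, so k = 233 − 229 = 4.
Check atomic number: 90 = 33 + 57 + 0 = 90. ✓

4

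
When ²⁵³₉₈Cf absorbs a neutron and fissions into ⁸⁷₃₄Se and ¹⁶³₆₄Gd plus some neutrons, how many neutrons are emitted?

4

Conserve mass number: 254 = 87 + 163 + k, so k = 254 − 250 = 4.
Check atomic number: 98 = 34 + 64 + 0 = 98. ✓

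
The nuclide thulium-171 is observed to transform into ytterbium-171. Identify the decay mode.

beta-minus decay

ΔA = 171 − 171 = 0; ΔZ = 70 − 69 = +1.
A is unchanged and Z rises by 1 — a neutron has become a proton (β⁻ decay).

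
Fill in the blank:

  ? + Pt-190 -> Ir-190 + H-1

neutron

Conserve mass number: A + 190 = 190 + 1, so A = 1.
Conserve atomic number: Z + 78 = 77 + 1, so Z = 0.
A = 1 and Z = 0 is n — a neutron.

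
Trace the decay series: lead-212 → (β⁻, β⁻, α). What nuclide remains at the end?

Pb-208

Start: (A, Z) = (212, 82).
After β⁻: (212, 83).
After β⁻: (212, 84).
After α: (208, 82).
Z = 82 is lead.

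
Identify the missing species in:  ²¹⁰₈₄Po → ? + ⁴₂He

Conserve mass number: 210 = A + 4, so A = 206.
Conserve atomic number: 84 = Z + 2, so Z = 82.
Z = 82 is lead, so the species is ²⁰⁶₈₂Pb.

Pb-206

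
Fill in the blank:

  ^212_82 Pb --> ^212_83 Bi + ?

beta-minus particle

Conserve mass number: 212 = 212 + A, so A = 0.
Conserve atomic number: 82 = 83 + Z, so Z = -1.
A = 0 and Z = -1 is ^0_-1 e — a beta-minus particle.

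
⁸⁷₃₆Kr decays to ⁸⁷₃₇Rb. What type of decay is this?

ΔA = 87 − 87 = 0; ΔZ = 37 − 36 = +1.
A is unchanged and Z rises by 1 — a neutron has become a proton (β⁻ decay).

beta-minus decay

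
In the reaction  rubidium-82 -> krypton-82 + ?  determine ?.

positron

Conserve mass number: 82 = 82 + A, so A = 0.
Conserve atomic number: 37 = 36 + Z, so Z = 1.
A = 0 and Z = 1 is e⁺ — a positron.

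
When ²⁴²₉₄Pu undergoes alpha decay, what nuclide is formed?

U-238

Alpha decay: mass number changes by -4, atomic number by -2.
A: 242 − 4 = 238; Z: 94 − 2 = 92.
Z = 92 is uranium, so the daughter is ²³⁸₉₂U.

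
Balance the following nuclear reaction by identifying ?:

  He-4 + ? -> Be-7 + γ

He-3

Conserve mass number: 4 + A = 7 + 0, so A = 3.
Conserve atomic number: 2 + Z = 4 + 0, so Z = 2.
Z = 2 is helium, so the species is He-3.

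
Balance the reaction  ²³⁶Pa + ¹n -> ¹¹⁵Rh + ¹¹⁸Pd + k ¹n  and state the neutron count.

Conserve mass number: 237 = 115 + 118 + k, so k = 237 − 233 = 4.
Check atomic number: 91 = 45 + 46 + 0 = 91. ✓

4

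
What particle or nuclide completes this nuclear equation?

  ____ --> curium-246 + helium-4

Cf-250

Conserve mass number: A = 246 + 4, so A = 250.
Conserve atomic number: Z = 96 + 2, so Z = 98.
Z = 98 is californium, so the species is californium-250.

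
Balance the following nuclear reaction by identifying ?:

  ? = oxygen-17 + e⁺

F-17

Conserve mass number: A = 17 + 0, so A = 17.
Conserve atomic number: Z = 8 + 1, so Z = 9.
Z = 9 is fluorine, so the species is fluorine-17.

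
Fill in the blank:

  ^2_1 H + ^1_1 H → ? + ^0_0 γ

Conserve mass number: 2 + 1 = A + 0, so A = 3.
Conserve atomic number: 1 + 1 = Z + 0, so Z = 2.
Z = 2 is helium, so the species is ^3_2 He.

He-3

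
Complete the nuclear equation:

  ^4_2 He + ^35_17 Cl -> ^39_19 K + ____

gamma ray

Conserve mass number: 4 + 35 = 39 + A, so A = 0.
Conserve atomic number: 2 + 17 = 19 + Z, so Z = 0.
A = 0 and Z = 0 is ^0_0 γ — a gamma ray.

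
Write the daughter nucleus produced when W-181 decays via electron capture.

Electron capture: mass number changes by +0, atomic number by -1.
A: 181 = 181; Z: 74 − 1 = 73.
Z = 73 is tantalum, so the daughter is Ta-181.

Ta-181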